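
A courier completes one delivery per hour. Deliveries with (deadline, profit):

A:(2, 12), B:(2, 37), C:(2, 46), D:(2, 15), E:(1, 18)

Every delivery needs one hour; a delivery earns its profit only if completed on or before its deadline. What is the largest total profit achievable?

83

Take jobs in profit order; each goes to the latest open slot no later than its deadline.
By profit: C(d2,46), B(d2,37), E(d1,18), D(d2,15), A(d2,12)
C→slot 2; B→slot 1; E skipped; D skipped; A skipped.
Profit = 37 + 46 = 83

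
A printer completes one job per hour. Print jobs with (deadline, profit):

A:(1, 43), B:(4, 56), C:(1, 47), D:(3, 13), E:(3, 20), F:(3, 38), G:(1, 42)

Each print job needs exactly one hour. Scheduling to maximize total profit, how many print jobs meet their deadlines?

4

Sort by profit descending; place each in the latest free slot ≤ its deadline.
By profit: B(d4,56), C(d1,47), A(d1,43), G(d1,42), F(d3,38), E(d3,20), D(d3,13)
B→slot 4; C→slot 1; A skipped; G skipped; F→slot 3; E→slot 2; D skipped.
4 of 7 scheduled.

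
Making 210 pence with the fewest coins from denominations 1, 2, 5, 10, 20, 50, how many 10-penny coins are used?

1

210 = 4×50 + 1×10
Count of 10: 1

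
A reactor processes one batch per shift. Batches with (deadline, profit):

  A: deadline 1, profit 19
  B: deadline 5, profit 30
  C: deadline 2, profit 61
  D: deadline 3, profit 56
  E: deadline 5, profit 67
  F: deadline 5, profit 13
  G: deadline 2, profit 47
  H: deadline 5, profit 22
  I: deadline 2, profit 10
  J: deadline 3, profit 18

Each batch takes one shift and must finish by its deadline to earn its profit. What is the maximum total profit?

261

Sort by profit descending; place each in the latest free slot ≤ its deadline.
By profit: E(d5,67), C(d2,61), D(d3,56), G(d2,47), B(d5,30), H(d5,22), A(d1,19), J(d3,18), F(d5,13), I(d2,10)
E→slot 5; C→slot 2; D→slot 3; G→slot 1; B→slot 4; H skipped; A skipped; J skipped; F skipped; I skipped.
Profit = 47 + 61 + 56 + 30 + 67 = 261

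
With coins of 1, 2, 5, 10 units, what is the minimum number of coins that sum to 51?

Greedy: take as many of the largest coin as possible, then repeat with the remainder.
51 − 5×10→1 − 1×1→0
Total coins = 5 + 1 = 6

6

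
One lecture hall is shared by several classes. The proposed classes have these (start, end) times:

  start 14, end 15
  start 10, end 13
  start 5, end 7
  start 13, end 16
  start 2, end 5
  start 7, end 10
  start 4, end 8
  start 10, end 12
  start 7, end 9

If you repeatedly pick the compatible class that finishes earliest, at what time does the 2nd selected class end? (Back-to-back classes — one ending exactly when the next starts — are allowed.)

7

Order by finish time; keep every interval that doesn't clash with the previous kept one.
By end time: (2,5), (5,7), (4,8), (7,9), (7,10), (10,12), (10,13), (14,15), (13,16).
Pick (2,5); next start ≥ 5 → (5,7); next start ≥ 7 → (7,9); next start ≥ 9 → (10,12); next start ≥ 12 → (14,15).
Selected: (2,5) (5,7) (7,9) (10,12) (14,15)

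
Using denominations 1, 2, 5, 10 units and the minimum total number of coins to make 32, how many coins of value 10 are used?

Use the largest denomination that fits, subtract, and repeat.
32 = 3×10 + 1×2
Count of 10: 3

3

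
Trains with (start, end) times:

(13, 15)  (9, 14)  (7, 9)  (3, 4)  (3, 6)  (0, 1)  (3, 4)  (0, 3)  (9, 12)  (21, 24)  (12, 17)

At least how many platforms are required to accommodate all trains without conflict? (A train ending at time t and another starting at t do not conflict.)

3

Count concurrent intervals with a sweep; the peak is the room count.
starts: [0, 0, 3, 3, 3, 7, 9, 9, 12, 13, 21]
ends:   [1, 3, 4, 4, 6, 9, 12, 14, 15, 17, 24]
s0→1 s0→2 e1→1 e3→0 s3→1 s3→2 s3→3  — peak 3.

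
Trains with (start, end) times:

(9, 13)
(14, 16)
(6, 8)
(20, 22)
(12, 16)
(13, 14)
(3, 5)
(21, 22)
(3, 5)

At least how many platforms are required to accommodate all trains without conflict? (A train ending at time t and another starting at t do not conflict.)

2

Count concurrent intervals with a sweep; the peak is the room count.
starts: [3, 3, 6, 9, 12, 13, 14, 20, 21]
ends:   [5, 5, 8, 13, 14, 16, 16, 22, 22]
s3→1 s3→2  — peak 2.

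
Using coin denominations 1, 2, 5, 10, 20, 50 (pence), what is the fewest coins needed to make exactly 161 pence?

Use the largest denomination that fits, subtract, and repeat.
161 − 3×50→11 − 1×10→1 − 1×1→0
Total coins = 3 + 1 + 1 = 5

5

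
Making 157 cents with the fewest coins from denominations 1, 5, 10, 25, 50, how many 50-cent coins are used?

3

157 − 3×50→7 − 1×5→2 − 2×1→0
Count of 50: 3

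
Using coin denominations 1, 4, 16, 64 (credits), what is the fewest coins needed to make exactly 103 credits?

7

Use the largest denomination that fits, subtract, and repeat.
103 = 1×64 + 2×16 + 1×4 + 3×1
Total coins = 1 + 2 + 1 + 3 = 7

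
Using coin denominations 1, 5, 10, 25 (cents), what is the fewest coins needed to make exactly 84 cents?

8

84 = 3×25 + 1×5 + 4×1
Total coins = 3 + 1 + 4 = 8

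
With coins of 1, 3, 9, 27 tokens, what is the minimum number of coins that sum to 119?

7

Use the largest denomination that fits, subtract, and repeat.
119 = 4×27 + 1×9 + 2×1
Total coins = 4 + 1 + 2 = 7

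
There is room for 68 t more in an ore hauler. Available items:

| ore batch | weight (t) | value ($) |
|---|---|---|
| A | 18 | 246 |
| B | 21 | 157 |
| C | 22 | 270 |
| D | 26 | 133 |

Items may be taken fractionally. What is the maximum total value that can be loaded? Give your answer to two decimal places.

708.81

Greedy by value/weight ratio, highest first.
Ratios (sorted): A 13.67, C 12.27, B 7.48, D 5.12
take A (18 @ 246); take C (22 @ 270); take B (21 @ 157); take 7/26 of D → 35.81. Capacity used 68/68.
Total value = 708.81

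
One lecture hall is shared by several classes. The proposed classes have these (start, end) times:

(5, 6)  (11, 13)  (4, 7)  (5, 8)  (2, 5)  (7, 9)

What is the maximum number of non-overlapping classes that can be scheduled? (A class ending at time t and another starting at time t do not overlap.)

Sorted by end: (2,5)  (5,6)  (4,7)  (5,8)  (7,9)  (11,13)
take (2,5); take (5,6); take (7,9); take (11,13).
Selected 4 classes.

4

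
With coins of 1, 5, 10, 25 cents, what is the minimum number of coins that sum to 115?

115 = 4×25 + 1×10 + 1×5
Total coins = 4 + 1 + 1 = 6

6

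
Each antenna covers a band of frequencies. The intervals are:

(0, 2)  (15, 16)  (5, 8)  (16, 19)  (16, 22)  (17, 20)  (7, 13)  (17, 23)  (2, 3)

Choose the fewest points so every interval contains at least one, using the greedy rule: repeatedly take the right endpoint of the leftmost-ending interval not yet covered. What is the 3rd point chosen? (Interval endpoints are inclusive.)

16

Sort by right endpoint; whenever an interval is uncovered, place a point at its right end.
Sorted: [0,2] [2,3] [5,8] [7,13] [15,16] [16,19] [17,20] [16,22] [17,23]
{[0,2],[2,3]} hit by 2; {[5,8],[7,13]} hit by 8; {[15,16],[16,19]} hit by 16; {[17,20],[16,22],[17,23]} hit by 20.
Points: 2, 8, 16, 20 (4 total).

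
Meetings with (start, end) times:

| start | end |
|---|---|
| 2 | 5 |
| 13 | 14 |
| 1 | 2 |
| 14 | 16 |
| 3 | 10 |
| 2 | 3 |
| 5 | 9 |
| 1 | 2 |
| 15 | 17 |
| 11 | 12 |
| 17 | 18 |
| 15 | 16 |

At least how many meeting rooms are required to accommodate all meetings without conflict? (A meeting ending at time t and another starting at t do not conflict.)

starts: [1, 1, 2, 2, 3, 5, 11, 13, 14, 15, 15, 17]
ends:   [2, 2, 3, 5, 9, 10, 12, 14, 16, 16, 17, 18]
s1→1 s1→2 e2→1 e2→0 s2→1 s2→2 e3→1 s3→2 e5→1 s5→2 e9→1 e10→0 s11→1 e12→0 s13→1 e14→0 s14→1 s15→2 s15→3  — peak 3.

3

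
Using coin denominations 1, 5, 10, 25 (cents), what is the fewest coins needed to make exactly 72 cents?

72 − 2×25→22 − 2×10→2 − 2×1→0
Total coins = 2 + 2 + 2 = 6

6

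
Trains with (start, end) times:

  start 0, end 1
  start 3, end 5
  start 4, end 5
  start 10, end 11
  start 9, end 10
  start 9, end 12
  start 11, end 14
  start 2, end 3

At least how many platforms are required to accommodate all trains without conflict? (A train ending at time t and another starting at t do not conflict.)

2

The answer is the maximum number of intervals overlapping at any instant.
Events (time:±→running): 0:+→1 1:-→0 2:+→1 3:-→0 3:+→1 4:+→2 … peak 2.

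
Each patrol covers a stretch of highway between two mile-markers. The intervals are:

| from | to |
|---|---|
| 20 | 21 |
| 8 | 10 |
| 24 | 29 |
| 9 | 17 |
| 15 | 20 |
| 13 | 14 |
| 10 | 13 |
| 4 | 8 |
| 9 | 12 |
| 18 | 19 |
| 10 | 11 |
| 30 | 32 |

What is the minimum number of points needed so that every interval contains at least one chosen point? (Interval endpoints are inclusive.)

Sorted: [4,8] [8,10] [10,11] [9,12] [10,13] [13,14] [9,17] [18,19] [15,20] [20,21] [24,29] [30,32]
{[4,8],[8,10]} hit by 8; {[10,11],[9,12],[10,13]} hit by 11; {[13,14],[9,17]} hit by 14; {[18,19],[15,20]} hit by 19; {[20,21]} hit by 21; {[24,29]} hit by 29; {[30,32]} hit by 32.
Points: 8, 11, 14, 19, 21, 29, 32 (7 total).

7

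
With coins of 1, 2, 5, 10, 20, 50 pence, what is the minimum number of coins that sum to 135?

5

Use the largest denomination that fits, subtract, and repeat.
135 − 2×50→35 − 1×20→15 − 1×10→5 − 1×5→0
Total coins = 2 + 1 + 1 + 1 = 5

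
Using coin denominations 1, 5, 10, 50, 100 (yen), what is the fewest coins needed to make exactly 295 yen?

8

Use the largest denomination that fits, subtract, and repeat.
295 = 2×100 + 1×50 + 4×10 + 1×5
Total coins = 2 + 1 + 4 + 1 = 8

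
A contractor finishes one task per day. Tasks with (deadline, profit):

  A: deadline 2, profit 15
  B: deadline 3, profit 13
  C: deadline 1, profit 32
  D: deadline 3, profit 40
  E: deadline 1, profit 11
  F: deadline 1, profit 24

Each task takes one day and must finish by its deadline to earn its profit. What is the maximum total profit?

87

Take jobs in profit order; each goes to the latest open slot no later than its deadline.
Profit order: D=40 C=32 F=24 A=15 B=13 E=11
Assign: D→slot 3, C→slot 1, F skipped, A→slot 2, B skipped, E skipped.
Slots: [1:C] [2:A] [3:D]
Profit = 32 + 15 + 40 = 87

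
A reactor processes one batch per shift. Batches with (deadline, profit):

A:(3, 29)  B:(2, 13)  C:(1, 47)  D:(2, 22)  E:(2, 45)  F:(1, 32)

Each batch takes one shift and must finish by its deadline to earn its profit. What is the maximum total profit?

Profit order: C=47 E=45 F=32 A=29 D=22 B=13
Assign: C→slot 1, E→slot 2, F skipped, A→slot 3, D skipped, B skipped.
Slots: [1:C] [2:E] [3:A]
Profit = 47 + 45 + 29 = 121

121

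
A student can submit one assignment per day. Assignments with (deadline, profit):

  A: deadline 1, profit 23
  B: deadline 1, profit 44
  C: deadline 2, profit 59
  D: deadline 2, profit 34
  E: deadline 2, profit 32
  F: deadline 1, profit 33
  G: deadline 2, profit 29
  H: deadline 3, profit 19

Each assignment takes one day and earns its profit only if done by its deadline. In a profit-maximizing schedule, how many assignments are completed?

Take jobs in profit order; each goes to the latest open slot no later than its deadline.
By profit: C(d2,59), B(d1,44), D(d2,34), F(d1,33), E(d2,32), G(d2,29), A(d1,23), H(d3,19)
C→slot 2; B→slot 1; D skipped; F skipped; E skipped; G skipped; A skipped; H→slot 3.
3 of 8 scheduled.

3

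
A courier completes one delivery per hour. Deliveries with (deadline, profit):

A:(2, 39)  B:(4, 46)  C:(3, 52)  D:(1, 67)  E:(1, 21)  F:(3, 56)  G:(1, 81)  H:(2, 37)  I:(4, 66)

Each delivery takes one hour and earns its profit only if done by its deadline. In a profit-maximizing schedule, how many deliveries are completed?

Take jobs in profit order; each goes to the latest open slot no later than its deadline.
By profit: G(d1,81), D(d1,67), I(d4,66), F(d3,56), C(d3,52), B(d4,46), A(d2,39), H(d2,37), E(d1,21)
G→slot 1; D skipped; I→slot 4; F→slot 3; C→slot 2; B skipped; A skipped; H skipped; E skipped.
4 of 9 scheduled.

4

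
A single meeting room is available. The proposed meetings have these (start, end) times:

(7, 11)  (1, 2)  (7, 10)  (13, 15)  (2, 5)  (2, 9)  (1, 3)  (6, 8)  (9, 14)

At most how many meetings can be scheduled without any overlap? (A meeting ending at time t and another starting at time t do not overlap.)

Greedy by earliest finish: after sorting by end time, pick each interval compatible with the last pick.
Sorted by end: (1,2)  (1,3)  (2,5)  (6,8)  (2,9)  (7,10)  (7,11)  (9,14)  (13,15)
take (1,2); skip (1,3); take (2,5); take (6,8); take (9,14).
Selected 4 meetings.

4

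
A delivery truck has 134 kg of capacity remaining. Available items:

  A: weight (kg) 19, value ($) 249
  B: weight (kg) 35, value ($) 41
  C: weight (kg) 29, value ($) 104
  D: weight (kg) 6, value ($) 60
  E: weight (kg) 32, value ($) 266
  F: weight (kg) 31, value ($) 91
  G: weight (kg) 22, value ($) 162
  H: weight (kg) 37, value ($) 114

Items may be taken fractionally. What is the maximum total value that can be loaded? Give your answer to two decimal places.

921.11

Sort by value per unit weight and fill in that order.
Ratios (sorted): A 13.11, D 10.00, E 8.31, G 7.36, C 3.59, H 3.08, F 2.94, B 1.17
take A (19 @ 249); take D (6 @ 60); take E (32 @ 266); take G (22 @ 162); take C (29 @ 104); take 26/37 of H → 80.11. Capacity used 134/134.
Total value = 921.11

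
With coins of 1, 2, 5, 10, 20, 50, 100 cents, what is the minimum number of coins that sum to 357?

6

357 − 3×100→57 − 1×50→7 − 1×5→2 − 1×2→0
Total coins = 3 + 1 + 1 + 1 = 6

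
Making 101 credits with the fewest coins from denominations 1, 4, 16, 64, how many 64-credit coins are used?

1

Greedy: take as many of the largest coin as possible, then repeat with the remainder.
101 − 1×64→37 − 2×16→5 − 1×4→1 − 1×1→0
Count of 64: 1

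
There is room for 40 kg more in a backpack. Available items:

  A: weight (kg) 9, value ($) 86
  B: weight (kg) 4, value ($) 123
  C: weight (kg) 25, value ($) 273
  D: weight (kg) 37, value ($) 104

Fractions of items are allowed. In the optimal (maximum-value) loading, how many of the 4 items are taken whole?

Sort by value per unit weight and fill in that order.
Order: B (123/4=30.75) > C (273/25=10.92) > A (86/9=9.56) > D (104/37=2.81)
Fill: take B (4 @ 123) → take C (25 @ 273) → take A (9 @ 86) → take 2/37 of D → 5.62; 40/40 used.
3 item(s) taken whole; one partial (take 2/37 of D).

3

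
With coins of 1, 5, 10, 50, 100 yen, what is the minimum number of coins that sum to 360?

360 − 3×100→60 − 1×50→10 − 1×10→0
Total coins = 3 + 1 + 1 = 5

5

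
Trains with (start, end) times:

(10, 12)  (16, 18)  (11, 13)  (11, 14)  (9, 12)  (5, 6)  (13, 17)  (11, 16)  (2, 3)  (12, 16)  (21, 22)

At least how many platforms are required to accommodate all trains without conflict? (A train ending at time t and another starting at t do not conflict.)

Count concurrent intervals with a sweep; the peak is the room count.
Events (time:±→running): 2:+→1 3:-→0 5:+→1 6:-→0 9:+→1 10:+→2 11:+→3 11:+→4 11:+→5 … peak 5.

5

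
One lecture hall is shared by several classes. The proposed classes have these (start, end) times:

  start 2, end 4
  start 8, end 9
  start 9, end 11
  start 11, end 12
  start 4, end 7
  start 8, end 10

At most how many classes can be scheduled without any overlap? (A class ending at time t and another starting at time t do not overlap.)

Sort by end time and greedily take each interval whose start is ≥ the last chosen end.
By end time: (2,4), (4,7), (8,9), (8,10), (9,11), (11,12).
Pick (2,4); next start ≥ 4 → (4,7); next start ≥ 7 → (8,9); next start ≥ 9 → (9,11); next start ≥ 11 → (11,12).
Selected 5 classes.

5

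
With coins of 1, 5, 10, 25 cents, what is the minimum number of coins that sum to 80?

80 = 3×25 + 1×5
Total coins = 3 + 1 = 4

4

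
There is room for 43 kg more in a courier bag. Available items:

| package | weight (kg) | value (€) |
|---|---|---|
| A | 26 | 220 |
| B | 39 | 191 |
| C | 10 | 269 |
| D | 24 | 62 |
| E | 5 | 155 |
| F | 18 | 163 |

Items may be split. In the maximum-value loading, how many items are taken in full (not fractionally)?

Order: E (155/5=31.00) > C (269/10=26.90) > F (163/18=9.06) > A (220/26=8.46) > B (191/39=4.90) > D (62/24=2.58)
Fill: take E (5 @ 155) → take C (10 @ 269) → take F (18 @ 163) → take 10/26 of A → 84.62; 43/43 used.
3 item(s) taken whole; one partial (take 10/26 of A).

3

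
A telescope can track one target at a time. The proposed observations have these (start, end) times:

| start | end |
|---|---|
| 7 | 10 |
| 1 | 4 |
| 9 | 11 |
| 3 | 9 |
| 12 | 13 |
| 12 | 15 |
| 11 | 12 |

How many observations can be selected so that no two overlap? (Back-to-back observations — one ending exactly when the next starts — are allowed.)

By end time: (1,4), (3,9), (7,10), (9,11), (11,12), (12,13), (12,15).
Pick (1,4); next start ≥ 4 → (7,10); next start ≥ 10 → (11,12); next start ≥ 12 → (12,13).
Selected 4 observations.

4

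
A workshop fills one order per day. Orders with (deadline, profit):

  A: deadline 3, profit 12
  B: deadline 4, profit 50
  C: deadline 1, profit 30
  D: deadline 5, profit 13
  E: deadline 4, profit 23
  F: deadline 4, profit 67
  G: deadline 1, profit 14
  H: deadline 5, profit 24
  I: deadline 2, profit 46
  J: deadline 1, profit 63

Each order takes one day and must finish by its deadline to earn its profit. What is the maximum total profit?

Profit order: F=67 J=63 B=50 I=46 C=30 H=24 E=23 G=14 D=13 A=12
Assign: F→slot 4, J→slot 1, B→slot 3, I→slot 2, C skipped, H→slot 5, E skipped, G skipped, D skipped, A skipped.
Slots: [1:J] [2:I] [3:B] [4:F] [5:H]
Profit = 63 + 46 + 50 + 67 + 24 = 250

250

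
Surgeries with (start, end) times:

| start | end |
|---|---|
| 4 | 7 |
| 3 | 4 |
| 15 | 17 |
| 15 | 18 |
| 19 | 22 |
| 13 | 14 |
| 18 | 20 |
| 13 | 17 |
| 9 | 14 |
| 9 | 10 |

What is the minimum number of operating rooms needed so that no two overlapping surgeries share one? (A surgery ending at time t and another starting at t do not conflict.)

3

The answer is the maximum number of intervals overlapping at any instant.
Events (time:±→running): 3:+→1 4:-→0 4:+→1 7:-→0 9:+→1 9:+→2 10:-→1 13:+→2 13:+→3 … peak 3.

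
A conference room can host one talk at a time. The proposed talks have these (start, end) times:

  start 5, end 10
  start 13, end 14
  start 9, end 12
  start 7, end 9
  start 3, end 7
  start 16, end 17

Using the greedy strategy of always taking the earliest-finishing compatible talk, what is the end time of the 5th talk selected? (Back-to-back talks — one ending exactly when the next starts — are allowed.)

Greedy by earliest finish: after sorting by end time, pick each interval compatible with the last pick.
By end time: (3,7), (7,9), (5,10), (9,12), (13,14), (16,17).
Pick (3,7); next start ≥ 7 → (7,9); next start ≥ 9 → (9,12); next start ≥ 12 → (13,14); next start ≥ 14 → (16,17).
Selected: (3,7) (7,9) (9,12) (13,14) (16,17)

17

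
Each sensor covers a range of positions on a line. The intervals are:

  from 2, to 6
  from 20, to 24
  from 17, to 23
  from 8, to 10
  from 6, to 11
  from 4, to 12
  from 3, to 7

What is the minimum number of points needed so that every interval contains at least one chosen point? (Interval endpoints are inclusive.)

Sort by right endpoint; whenever an interval is uncovered, place a point at its right end.
Sorted: [2,6] [3,7] [8,10] [6,11] [4,12] [17,23] [20,24]
{[2,6],[3,7]} hit by 6; {[8,10],[6,11],[4,12]} hit by 10; {[17,23],[20,24]} hit by 23.
Points: 6, 10, 23 (3 total).

3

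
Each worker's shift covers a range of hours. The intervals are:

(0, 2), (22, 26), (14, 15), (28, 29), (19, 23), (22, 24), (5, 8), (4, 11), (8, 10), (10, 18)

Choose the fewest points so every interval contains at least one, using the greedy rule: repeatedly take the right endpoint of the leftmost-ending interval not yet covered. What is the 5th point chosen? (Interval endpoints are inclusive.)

29

Sort by right endpoint; whenever an interval is uncovered, place a point at its right end.
By right end: [0,2]  [5,8]  [8,10]  [4,11]  [14,15]  [10,18]  [19,23]  [22,24]  [22,26]  [28,29]
[0,2] uncovered → point at 2; [5,8] uncovered → point at 8; [14,15] uncovered → point at 15; [19,23] uncovered → point at 23; [28,29] uncovered → point at 29.
Points: 2, 8, 15, 23, 29 (5 total).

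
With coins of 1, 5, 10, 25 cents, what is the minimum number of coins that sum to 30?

Use the largest denomination that fits, subtract, and repeat.
30 = 1×25 + 1×5
Total coins = 1 + 1 = 2

2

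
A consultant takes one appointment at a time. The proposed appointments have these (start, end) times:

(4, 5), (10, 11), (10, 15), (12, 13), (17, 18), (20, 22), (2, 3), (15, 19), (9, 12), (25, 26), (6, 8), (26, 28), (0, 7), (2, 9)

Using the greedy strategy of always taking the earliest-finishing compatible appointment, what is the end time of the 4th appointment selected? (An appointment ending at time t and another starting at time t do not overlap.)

Greedy by earliest finish: after sorting by end time, pick each interval compatible with the last pick.
By end time: (2,3), (4,5), (0,7), (6,8), (2,9), (10,11), (9,12), (12,13), (10,15), (17,18), (15,19), (20,22), (25,26), (26,28).
Pick (2,3); next start ≥ 3 → (4,5); next start ≥ 5 → (6,8); next start ≥ 8 → (10,11); next start ≥ 11 → (12,13); next start ≥ 13 → (17,18); next start ≥ 18 → (20,22); next start ≥ 22 → (25,26); next start ≥ 26 → (26,28).
Selected: (2,3) (4,5) (6,8) (10,11) (12,13) (17,18) (20,22) (25,26) (26,28)

11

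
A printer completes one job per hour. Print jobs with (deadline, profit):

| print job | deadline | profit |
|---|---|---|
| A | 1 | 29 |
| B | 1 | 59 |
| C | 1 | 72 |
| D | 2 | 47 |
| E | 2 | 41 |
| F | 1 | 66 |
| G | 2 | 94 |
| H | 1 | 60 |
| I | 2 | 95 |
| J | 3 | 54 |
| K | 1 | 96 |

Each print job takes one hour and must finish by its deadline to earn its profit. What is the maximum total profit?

245

By profit: K(d1,96), I(d2,95), G(d2,94), C(d1,72), F(d1,66), H(d1,60), B(d1,59), J(d3,54), D(d2,47), E(d2,41), A(d1,29)
K→slot 1; I→slot 2; G skipped; C skipped; F skipped; H skipped; B skipped; J→slot 3; D skipped; E skipped; A skipped.
Profit = 96 + 95 + 54 = 245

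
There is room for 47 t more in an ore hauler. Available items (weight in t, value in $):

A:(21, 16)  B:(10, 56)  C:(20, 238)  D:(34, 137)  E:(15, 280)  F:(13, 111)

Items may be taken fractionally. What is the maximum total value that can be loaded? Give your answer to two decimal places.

Greedy by value/weight ratio, highest first.
Order: E (280/15=18.67) > C (238/20=11.90) > F (111/13=8.54) > B (56/10=5.60) > D (137/34=4.03) > A (16/21=0.76)
Fill: take E (15 @ 280) → take C (20 @ 238) → take 12/13 of F → 102.46; 47/47 used.
Total value = 620.46

620.46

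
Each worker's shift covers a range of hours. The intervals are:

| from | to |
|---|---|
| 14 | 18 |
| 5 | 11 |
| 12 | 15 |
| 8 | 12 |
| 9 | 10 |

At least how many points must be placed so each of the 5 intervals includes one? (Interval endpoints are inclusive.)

2

By right end: [9,10]  [5,11]  [8,12]  [12,15]  [14,18]
[9,10] uncovered → point at 10; [12,15] uncovered → point at 15.
Points: 10, 15 (2 total).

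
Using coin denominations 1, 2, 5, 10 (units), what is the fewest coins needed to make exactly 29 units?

5

29 − 2×10→9 − 1×5→4 − 2×2→0
Total coins = 2 + 1 + 2 = 5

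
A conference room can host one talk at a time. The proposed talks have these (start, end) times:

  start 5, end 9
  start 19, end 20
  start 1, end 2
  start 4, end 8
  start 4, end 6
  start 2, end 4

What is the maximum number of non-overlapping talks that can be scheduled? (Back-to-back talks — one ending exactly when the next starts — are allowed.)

4

Greedy by earliest finish: after sorting by end time, pick each interval compatible with the last pick.
Sorted by end: (1,2)  (2,4)  (4,6)  (4,8)  (5,9)  (19,20)
take (1,2); take (2,4); take (4,6); skip (4,8); take (19,20).
Selected 4 talks.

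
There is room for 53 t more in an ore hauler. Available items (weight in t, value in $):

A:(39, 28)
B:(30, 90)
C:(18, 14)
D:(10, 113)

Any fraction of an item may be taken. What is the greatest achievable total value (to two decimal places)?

Order: D (113/10=11.30) > B (90/30=3.00) > C (14/18=0.78) > A (28/39=0.72)
Fill: take D (10 @ 113) → take B (30 @ 90) → take 13/18 of C → 10.11; 53/53 used.
Total value = 213.11

213.11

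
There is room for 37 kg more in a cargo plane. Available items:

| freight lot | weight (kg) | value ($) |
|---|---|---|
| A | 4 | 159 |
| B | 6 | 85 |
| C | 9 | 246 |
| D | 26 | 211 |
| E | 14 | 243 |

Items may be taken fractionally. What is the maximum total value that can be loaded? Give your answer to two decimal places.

Sort by value per unit weight and fill in that order.
Order: A (159/4=39.75) > C (246/9=27.33) > E (243/14=17.36) > B (85/6=14.17) > D (211/26=8.12)
Fill: take A (4 @ 159) → take C (9 @ 246) → take E (14 @ 243) → take B (6 @ 85) → take 4/26 of D → 32.46; 37/37 used.
Total value = 765.46

765.46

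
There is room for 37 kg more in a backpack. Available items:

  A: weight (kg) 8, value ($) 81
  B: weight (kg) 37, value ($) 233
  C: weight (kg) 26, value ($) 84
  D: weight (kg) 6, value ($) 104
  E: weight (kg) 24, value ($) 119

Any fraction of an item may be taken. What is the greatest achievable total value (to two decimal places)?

Sort by value per unit weight and fill in that order.
Ratios (sorted): D 17.33, A 10.12, B 6.30, E 4.96, C 3.23
take D (6 @ 104); take A (8 @ 81); take 23/37 of B → 144.84. Capacity used 37/37.
Total value = 329.84

329.84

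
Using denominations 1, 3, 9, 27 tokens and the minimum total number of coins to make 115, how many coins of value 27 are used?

4

Greedy: take as many of the largest coin as possible, then repeat with the remainder.
115 = 4×27 + 2×3 + 1×1
Count of 27: 4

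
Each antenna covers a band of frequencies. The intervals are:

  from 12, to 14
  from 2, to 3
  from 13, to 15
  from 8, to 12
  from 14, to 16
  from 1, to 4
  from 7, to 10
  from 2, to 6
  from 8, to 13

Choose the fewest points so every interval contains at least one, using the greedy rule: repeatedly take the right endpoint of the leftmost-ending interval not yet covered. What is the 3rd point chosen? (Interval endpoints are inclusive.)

14

Sorted: [2,3] [1,4] [2,6] [7,10] [8,12] [8,13] [12,14] [13,15] [14,16]
{[2,3],[1,4],[2,6]} hit by 3; {[7,10],[8,12],[8,13]} hit by 10; {[12,14],[13,15],[14,16]} hit by 14.
Points: 3, 10, 14 (3 total).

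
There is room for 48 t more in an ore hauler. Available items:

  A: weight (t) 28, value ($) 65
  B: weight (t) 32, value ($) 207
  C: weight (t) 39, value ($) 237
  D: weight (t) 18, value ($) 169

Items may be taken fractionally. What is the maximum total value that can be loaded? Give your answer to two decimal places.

Greedy by value/weight ratio, highest first.
Order: D (169/18=9.39) > B (207/32=6.47) > C (237/39=6.08) > A (65/28=2.32)
Fill: take D (18 @ 169) → take 30/32 of B → 194.06; 48/48 used.
Total value = 363.06

363.06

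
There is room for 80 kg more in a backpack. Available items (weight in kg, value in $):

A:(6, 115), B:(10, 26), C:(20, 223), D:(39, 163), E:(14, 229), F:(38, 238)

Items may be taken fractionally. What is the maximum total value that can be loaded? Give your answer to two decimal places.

813.36

Sort by value per unit weight and fill in that order.
Ratios (sorted): A 19.17, E 16.36, C 11.15, F 6.26, D 4.18, B 2.60
take A (6 @ 115); take E (14 @ 229); take C (20 @ 223); take F (38 @ 238); take 2/39 of D → 8.36. Capacity used 80/80.
Total value = 813.36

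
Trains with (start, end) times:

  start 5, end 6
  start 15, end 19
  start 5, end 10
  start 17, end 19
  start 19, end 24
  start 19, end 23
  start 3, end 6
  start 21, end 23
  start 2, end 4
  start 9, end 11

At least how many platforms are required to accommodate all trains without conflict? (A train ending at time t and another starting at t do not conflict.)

3

The answer is the maximum number of intervals overlapping at any instant.
Events (time:±→running): 2:+→1 3:+→2 4:-→1 5:+→2 5:+→3 … peak 3.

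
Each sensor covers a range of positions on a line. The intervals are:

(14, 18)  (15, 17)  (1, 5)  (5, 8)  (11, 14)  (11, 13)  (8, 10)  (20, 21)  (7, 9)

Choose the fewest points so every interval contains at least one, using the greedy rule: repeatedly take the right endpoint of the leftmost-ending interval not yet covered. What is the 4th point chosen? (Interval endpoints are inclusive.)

Sort by right endpoint; whenever an interval is uncovered, place a point at its right end.
By right end: [1,5]  [5,8]  [7,9]  [8,10]  [11,13]  [11,14]  [15,17]  [14,18]  [20,21]
[1,5] uncovered → point at 5; [7,9] uncovered → point at 9; [11,13] uncovered → point at 13; [15,17] uncovered → point at 17; [20,21] uncovered → point at 21.
Points: 5, 9, 13, 17, 21 (5 total).

17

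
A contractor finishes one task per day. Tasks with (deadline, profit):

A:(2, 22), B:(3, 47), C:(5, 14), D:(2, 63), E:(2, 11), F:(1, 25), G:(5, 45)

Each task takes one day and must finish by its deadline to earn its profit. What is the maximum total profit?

194

Sort by profit descending; place each in the latest free slot ≤ its deadline.
Profit order: D=63 B=47 G=45 F=25 A=22 C=14 E=11
Assign: D→slot 2, B→slot 3, G→slot 5, F→slot 1, A skipped, C→slot 4, E skipped.
Slots: [1:F] [2:D] [3:B] [4:C] [5:G]
Profit = 25 + 63 + 47 + 14 + 45 = 194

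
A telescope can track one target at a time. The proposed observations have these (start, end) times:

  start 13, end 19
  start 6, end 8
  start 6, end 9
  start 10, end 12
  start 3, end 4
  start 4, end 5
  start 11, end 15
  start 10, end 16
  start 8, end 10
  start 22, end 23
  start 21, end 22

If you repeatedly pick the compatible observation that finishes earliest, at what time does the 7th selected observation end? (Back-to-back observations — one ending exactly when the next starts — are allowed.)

Order by finish time; keep every interval that doesn't clash with the previous kept one.
Sorted by end: (3,4)  (4,5)  (6,8)  (6,9)  (8,10)  (10,12)  (11,15)  (10,16)  (13,19)  (21,22)  (22,23)
take (3,4); take (4,5); take (6,8); skip (6,9); take (8,10); take (10,12); take (13,19); take (21,22); take (22,23).
Selected: (3,4) (4,5) (6,8) (8,10) (10,12) (13,19) (21,22) (22,23)

22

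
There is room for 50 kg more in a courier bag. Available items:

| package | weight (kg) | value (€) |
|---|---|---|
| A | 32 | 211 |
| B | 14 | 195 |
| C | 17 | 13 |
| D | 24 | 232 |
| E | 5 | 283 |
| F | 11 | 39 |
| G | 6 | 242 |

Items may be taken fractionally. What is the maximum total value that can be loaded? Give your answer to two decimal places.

Sort by value per unit weight and fill in that order.
Ratios (sorted): E 56.60, G 40.33, B 13.93, D 9.67, A 6.59, F 3.55, C 0.76
take E (5 @ 283); take G (6 @ 242); take B (14 @ 195); take D (24 @ 232); take 1/32 of A → 6.59. Capacity used 50/50.
Total value = 958.59

958.59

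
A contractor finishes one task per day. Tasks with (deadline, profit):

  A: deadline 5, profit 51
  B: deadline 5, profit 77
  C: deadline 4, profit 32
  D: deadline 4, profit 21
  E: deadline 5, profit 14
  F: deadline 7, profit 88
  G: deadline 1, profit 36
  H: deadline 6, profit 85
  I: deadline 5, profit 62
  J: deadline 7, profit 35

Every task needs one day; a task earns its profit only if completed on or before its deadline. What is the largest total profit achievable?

Take jobs in profit order; each goes to the latest open slot no later than its deadline.
By profit: F(d7,88), H(d6,85), B(d5,77), I(d5,62), A(d5,51), G(d1,36), J(d7,35), C(d4,32), D(d4,21), E(d5,14)
F→slot 7; H→slot 6; B→slot 5; I→slot 4; A→slot 3; G→slot 1; J→slot 2; C skipped; D skipped; E skipped.
Profit = 36 + 35 + 51 + 62 + 77 + 85 + 88 = 434

434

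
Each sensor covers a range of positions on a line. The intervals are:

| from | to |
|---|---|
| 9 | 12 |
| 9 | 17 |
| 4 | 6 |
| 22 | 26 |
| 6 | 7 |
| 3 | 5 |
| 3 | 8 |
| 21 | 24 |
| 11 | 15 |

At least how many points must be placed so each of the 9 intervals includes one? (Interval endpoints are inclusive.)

4

Process intervals by earliest right end; each time one isn't hit yet, stab at its right endpoint.
By right end: [3,5]  [4,6]  [6,7]  [3,8]  [9,12]  [11,15]  [9,17]  [21,24]  [22,26]
[3,5] uncovered → point at 5; [6,7] uncovered → point at 7; [9,12] uncovered → point at 12; [21,24] uncovered → point at 24.
Points: 5, 7, 12, 24 (4 total).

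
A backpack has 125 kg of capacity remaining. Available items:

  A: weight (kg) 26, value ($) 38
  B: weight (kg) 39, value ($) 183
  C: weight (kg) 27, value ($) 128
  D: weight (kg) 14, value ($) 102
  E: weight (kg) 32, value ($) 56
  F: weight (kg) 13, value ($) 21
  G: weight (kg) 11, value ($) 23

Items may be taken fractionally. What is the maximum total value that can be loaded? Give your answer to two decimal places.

495.23

Greedy by value/weight ratio, highest first.
Order: D (102/14=7.29) > C (128/27=4.74) > B (183/39=4.69) > G (23/11=2.09) > E (56/32=1.75) > F (21/13=1.62) > A (38/26=1.46)
Fill: take D (14 @ 102) → take C (27 @ 128) → take B (39 @ 183) → take G (11 @ 23) → take E (32 @ 56) → take 2/13 of F → 3.23; 125/125 used.
Total value = 495.23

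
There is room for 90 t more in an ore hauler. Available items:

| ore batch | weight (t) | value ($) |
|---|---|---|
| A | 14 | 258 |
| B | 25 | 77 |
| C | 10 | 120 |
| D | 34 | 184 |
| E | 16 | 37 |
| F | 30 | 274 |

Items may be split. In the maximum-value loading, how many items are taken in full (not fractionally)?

4

Sort by value per unit weight and fill in that order.
Ratios (sorted): A 18.43, C 12.00, F 9.13, D 5.41, B 3.08, E 2.31
take A (14 @ 258); take C (10 @ 120); take F (30 @ 274); take D (34 @ 184); take 2/25 of B → 6.16. Capacity used 90/90.
4 item(s) taken whole; one partial (take 2/25 of B).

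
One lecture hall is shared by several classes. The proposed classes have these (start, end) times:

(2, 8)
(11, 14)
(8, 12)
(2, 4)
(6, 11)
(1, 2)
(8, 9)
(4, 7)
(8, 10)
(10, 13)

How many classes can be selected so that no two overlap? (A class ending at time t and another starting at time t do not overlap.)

Order by finish time; keep every interval that doesn't clash with the previous kept one.
Sorted by end: (1,2)  (2,4)  (4,7)  (2,8)  (8,9)  (8,10)  (6,11)  (8,12)  (10,13)  (11,14)
take (1,2); take (2,4); take (4,7); skip (2,8); take (8,9); skip (8,12); take (10,13).
Selected 5 classes.

5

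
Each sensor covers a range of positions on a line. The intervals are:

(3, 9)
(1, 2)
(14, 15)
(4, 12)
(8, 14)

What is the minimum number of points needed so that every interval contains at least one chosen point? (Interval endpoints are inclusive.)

3

Process intervals by earliest right end; each time one isn't hit yet, stab at its right endpoint.
By right end: [1,2]  [3,9]  [4,12]  [8,14]  [14,15]
[1,2] uncovered → point at 2; [3,9] uncovered → point at 9; [14,15] uncovered → point at 15.
Points: 2, 9, 15 (3 total).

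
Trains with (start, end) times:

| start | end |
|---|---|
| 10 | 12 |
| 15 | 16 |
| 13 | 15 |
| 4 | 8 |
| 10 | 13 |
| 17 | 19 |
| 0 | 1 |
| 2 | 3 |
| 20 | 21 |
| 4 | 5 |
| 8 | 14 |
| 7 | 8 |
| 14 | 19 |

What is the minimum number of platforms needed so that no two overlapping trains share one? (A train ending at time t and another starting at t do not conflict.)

Events (time:±→running): 0:+→1 1:-→0 2:+→1 3:-→0 4:+→1 4:+→2 5:-→1 7:+→2 8:-→1 8:-→0 8:+→1 10:+→2 10:+→3 … peak 3.

3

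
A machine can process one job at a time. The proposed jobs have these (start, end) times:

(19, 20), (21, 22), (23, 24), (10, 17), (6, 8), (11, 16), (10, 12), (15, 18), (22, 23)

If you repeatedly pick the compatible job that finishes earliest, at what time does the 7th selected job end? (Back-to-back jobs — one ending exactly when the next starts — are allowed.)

24

By end time: (6,8), (10,12), (11,16), (10,17), (15,18), (19,20), (21,22), (22,23), (23,24).
Pick (6,8); next start ≥ 8 → (10,12); next start ≥ 12 → (15,18); next start ≥ 18 → (19,20); next start ≥ 20 → (21,22); next start ≥ 22 → (22,23); next start ≥ 23 → (23,24).
Selected: (6,8) (10,12) (15,18) (19,20) (21,22) (22,23) (23,24)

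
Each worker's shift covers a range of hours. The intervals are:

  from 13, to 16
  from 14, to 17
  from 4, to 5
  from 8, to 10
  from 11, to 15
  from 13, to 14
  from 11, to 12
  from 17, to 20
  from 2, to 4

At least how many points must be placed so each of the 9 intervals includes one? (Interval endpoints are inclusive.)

5

Sort by right endpoint; whenever an interval is uncovered, place a point at its right end.
Sorted: [2,4] [4,5] [8,10] [11,12] [13,14] [11,15] [13,16] [14,17] [17,20]
{[2,4],[4,5]} hit by 4; {[8,10]} hit by 10; {[11,12]} hit by 12; {[13,14],[11,15],[13,16],[14,17]} hit by 14; {[17,20]} hit by 20.
Points: 4, 10, 12, 14, 20 (5 total).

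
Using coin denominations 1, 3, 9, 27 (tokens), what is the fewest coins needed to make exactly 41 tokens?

5

Greedy: take as many of the largest coin as possible, then repeat with the remainder.
41 = 1×27 + 1×9 + 1×3 + 2×1
Total coins = 1 + 1 + 1 + 2 = 5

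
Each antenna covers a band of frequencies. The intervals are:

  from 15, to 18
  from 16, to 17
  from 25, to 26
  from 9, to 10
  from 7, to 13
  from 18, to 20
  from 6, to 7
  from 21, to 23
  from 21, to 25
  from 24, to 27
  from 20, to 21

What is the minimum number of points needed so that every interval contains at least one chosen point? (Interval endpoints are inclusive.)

6

Sorted: [6,7] [9,10] [7,13] [16,17] [15,18] [18,20] [20,21] [21,23] [21,25] [25,26] [24,27]
{[6,7]} hit by 7; {[9,10],[7,13]} hit by 10; {[16,17],[15,18]} hit by 17; {[18,20],[20,21]} hit by 20; {[21,23],[21,25]} hit by 23; {[25,26],[24,27]} hit by 26.
Points: 7, 10, 17, 20, 23, 26 (6 total).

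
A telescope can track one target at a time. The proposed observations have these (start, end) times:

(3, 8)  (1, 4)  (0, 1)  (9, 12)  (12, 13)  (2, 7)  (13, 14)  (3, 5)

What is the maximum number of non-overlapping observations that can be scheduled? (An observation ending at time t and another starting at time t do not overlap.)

5

Order by finish time; keep every interval that doesn't clash with the previous kept one.
Sorted by end: (0,1)  (1,4)  (3,5)  (2,7)  (3,8)  (9,12)  (12,13)  (13,14)
take (0,1); take (1,4); take (9,12); take (12,13); take (13,14).
Selected 5 observations.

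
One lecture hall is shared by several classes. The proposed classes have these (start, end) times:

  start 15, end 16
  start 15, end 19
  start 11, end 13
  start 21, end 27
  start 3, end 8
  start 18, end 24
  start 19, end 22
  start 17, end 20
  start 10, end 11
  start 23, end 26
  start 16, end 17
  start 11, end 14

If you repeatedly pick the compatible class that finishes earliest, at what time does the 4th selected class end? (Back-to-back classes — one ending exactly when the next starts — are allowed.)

Sorted by end: (3,8)  (10,11)  (11,13)  (11,14)  (15,16)  (16,17)  (15,19)  (17,20)  (19,22)  (18,24)  (23,26)  (21,27)
take (3,8); take (10,11); take (11,13); take (15,16); take (16,17); skip (15,19); take (17,20); skip (19,22); take (23,26); skip (21,27).
Selected: (3,8) (10,11) (11,13) (15,16) (16,17) (17,20) (23,26)

16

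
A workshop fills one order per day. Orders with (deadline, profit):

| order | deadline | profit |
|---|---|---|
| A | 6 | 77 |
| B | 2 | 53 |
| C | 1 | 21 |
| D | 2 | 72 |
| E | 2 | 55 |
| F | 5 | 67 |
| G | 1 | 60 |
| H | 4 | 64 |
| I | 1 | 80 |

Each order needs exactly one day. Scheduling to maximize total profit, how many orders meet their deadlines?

Take jobs in profit order; each goes to the latest open slot no later than its deadline.
By profit: I(d1,80), A(d6,77), D(d2,72), F(d5,67), H(d4,64), G(d1,60), E(d2,55), B(d2,53), C(d1,21)
I→slot 1; A→slot 6; D→slot 2; F→slot 5; H→slot 4; G skipped; E skipped; B skipped; C skipped.
5 of 9 scheduled.

5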